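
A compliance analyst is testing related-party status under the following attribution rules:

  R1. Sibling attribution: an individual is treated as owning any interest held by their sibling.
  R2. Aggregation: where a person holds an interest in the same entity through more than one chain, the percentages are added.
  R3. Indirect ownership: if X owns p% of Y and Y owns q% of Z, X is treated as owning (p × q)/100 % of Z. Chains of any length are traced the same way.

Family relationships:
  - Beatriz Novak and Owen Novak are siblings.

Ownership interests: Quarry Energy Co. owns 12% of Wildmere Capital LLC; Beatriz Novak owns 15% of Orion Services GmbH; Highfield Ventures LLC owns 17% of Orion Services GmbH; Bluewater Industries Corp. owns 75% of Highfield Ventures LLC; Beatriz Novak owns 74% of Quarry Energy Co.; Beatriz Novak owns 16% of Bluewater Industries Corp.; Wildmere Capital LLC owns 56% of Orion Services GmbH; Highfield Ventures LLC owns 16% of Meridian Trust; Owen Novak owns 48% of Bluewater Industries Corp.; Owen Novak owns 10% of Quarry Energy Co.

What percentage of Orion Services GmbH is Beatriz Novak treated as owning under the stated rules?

28.8048%

By sibling attribution (R1), Beatriz Novak is treated as also owning Owen Novak's interest in Quarry Energy Co, giving 74% + 10% = 84%.
By sibling attribution (R1), Beatriz Novak is treated as also owning Owen Novak's interest in Bluewater Industries Corp, giving 16% + 48% = 64%.
Chain via Quarry Energy Co. → Wildmere Capital LLC (R3): 84% × 12% × 56% = 5.6448% of Orion Services GmbH.
Chain via Bluewater Industries Corp. → Highfield Ventures LLC (R3): 64% × 75% × 17% = 8.16% of Orion Services GmbH.
Direct interest in Orion Services GmbH: 15%.
Aggregating (R2): 5.6448% + 8.16% + 15% = 28.8048%.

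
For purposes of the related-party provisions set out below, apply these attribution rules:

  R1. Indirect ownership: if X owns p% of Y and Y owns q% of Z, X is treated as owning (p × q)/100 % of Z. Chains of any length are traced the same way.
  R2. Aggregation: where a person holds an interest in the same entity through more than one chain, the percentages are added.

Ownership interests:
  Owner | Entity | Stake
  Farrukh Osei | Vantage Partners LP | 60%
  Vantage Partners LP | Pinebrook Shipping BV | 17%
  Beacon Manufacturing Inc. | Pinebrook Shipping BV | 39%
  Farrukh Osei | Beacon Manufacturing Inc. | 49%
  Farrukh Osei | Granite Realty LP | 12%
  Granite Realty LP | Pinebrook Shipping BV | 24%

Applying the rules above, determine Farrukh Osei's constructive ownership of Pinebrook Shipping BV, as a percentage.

32.19%

Chain via Vantage Partners LP (R1): 60% × 17% = 10.2% of Pinebrook Shipping BV.
Chain via Beacon Manufacturing Inc. (R1): 49% × 39% = 19.11% of Pinebrook Shipping BV.
Chain via Granite Realty LP (R1): 12% × 24% = 2.88% of Pinebrook Shipping BV.
Aggregating (R2): 10.2% + 19.11% + 2.88% = 32.19%.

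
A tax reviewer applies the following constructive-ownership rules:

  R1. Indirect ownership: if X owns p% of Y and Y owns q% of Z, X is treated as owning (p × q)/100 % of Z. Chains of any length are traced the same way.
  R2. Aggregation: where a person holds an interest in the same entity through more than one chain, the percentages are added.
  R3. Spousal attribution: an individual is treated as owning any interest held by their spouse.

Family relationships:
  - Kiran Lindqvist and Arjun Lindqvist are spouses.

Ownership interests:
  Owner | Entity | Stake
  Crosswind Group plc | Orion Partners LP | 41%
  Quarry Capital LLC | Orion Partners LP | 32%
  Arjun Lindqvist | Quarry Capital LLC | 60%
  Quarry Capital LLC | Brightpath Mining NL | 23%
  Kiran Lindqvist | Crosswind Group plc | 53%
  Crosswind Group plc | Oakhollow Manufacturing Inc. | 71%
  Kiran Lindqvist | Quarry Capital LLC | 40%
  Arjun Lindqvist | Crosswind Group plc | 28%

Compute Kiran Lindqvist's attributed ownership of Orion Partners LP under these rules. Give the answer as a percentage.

By spousal attribution (R3), Kiran Lindqvist is treated as also owning Arjun Lindqvist's interest in Crosswind Group plc, giving 53% + 28% = 81%.
By spousal attribution (R3), Kiran Lindqvist is treated as also owning Arjun Lindqvist's interest in Quarry Capital LLC, giving 40% + 60% = 100%.
Chain via Crosswind Group plc (R1): 81% × 41% = 33.21% of Orion Partners LP.
Chain via Quarry Capital LLC (R1): 100% × 32% = 32% of Orion Partners LP.
Aggregating (R2): 33.21% + 32% = 65.21%.

65.21%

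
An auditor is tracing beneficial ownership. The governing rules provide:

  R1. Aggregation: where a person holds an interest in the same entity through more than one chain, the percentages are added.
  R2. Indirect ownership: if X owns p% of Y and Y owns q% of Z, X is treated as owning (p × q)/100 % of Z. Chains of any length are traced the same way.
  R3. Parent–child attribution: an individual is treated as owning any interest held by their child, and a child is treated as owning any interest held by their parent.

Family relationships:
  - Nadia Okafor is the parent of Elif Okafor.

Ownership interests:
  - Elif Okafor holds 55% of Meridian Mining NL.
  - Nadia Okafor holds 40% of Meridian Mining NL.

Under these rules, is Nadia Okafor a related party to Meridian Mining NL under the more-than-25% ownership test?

Yes

By parent–child attribution (R3), Nadia Okafor is treated as also owning Elif Okafor's interest in Meridian Mining NL, giving 40% + 55% = 95%.
Direct interest in Meridian Mining NL: 95%.
95% exceeds the 25% threshold, so Nadia is a related party to Meridian Mining NL.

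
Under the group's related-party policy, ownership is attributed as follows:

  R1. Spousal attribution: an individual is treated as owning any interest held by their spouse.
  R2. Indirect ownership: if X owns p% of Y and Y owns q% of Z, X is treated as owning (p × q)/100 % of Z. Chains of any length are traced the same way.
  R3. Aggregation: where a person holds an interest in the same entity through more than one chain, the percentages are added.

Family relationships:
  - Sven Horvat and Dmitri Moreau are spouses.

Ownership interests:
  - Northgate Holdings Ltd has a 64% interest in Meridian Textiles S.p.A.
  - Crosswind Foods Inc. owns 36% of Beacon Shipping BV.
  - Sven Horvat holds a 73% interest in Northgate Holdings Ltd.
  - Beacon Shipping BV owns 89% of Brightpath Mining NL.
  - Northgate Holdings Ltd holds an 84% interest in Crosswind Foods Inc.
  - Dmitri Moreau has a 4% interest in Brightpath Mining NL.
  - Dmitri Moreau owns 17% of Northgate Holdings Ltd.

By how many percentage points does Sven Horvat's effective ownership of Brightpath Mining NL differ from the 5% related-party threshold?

23.22224

By spousal attribution (R1), Sven Horvat is treated as also owning Dmitri Moreau's interest in Northgate Holdings Ltd, giving 73% + 17% = 90%.
By spousal attribution (R1), Sven Horvat is treated as owning Dmitri Moreau's 4% interest in Brightpath Mining NL.
Chain via Northgate Holdings Ltd → Crosswind Foods Inc. → Beacon Shipping BV (R2): 90% × 84% × 36% × 89% = 24.22224% of Brightpath Mining NL.
Direct interest in Brightpath Mining NL: 4%.
Aggregating (R3): 24.22224% + 4% = 28.22224%.
28.22224% exceeds the 5% threshold by 23.22224 percentage points.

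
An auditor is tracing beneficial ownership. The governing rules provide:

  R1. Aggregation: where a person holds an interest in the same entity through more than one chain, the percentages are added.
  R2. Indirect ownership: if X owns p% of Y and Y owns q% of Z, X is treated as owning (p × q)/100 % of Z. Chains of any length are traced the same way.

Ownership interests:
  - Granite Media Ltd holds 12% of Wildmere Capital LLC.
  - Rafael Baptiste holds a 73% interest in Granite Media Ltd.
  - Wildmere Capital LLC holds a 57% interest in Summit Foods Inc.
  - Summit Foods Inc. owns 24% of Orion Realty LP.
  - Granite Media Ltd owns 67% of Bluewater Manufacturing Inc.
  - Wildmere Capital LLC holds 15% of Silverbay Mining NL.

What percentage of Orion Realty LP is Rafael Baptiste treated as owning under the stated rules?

1.198368%

Chain via Granite Media Ltd → Wildmere Capital LLC → Summit Foods Inc. (R2): 73% × 12% × 57% × 24% = 1.198368% of Orion Realty LP.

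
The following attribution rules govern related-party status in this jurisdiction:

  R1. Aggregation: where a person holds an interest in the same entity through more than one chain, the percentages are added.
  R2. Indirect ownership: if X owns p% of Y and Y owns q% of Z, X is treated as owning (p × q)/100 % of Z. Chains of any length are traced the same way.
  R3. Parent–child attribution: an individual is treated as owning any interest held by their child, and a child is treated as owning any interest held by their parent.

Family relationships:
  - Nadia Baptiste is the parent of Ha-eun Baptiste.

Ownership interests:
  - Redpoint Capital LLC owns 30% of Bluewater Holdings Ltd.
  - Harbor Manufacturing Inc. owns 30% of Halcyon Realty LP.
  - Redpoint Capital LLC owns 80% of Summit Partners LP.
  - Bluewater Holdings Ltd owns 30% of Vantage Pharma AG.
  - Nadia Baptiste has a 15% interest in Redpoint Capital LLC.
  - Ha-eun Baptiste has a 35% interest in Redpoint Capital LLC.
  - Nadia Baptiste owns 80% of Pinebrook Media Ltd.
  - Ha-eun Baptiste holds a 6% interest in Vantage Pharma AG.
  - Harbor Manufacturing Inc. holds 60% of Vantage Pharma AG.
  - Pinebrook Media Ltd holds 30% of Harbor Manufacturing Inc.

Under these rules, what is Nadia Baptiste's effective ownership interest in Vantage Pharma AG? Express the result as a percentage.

By parent–child attribution (R3), Nadia Baptiste is treated as also owning Ha-eun Baptiste's interest in Redpoint Capital LLC, giving 15% + 35% = 50%.
By parent–child attribution (R3), Nadia Baptiste is treated as owning Ha-eun Baptiste's 6% interest in Vantage Pharma AG.
Chain via Pinebrook Media Ltd → Harbor Manufacturing Inc. (R2): 80% × 30% × 60% = 14.4% of Vantage Pharma AG.
Chain via Redpoint Capital LLC → Bluewater Holdings Ltd (R2): 50% × 30% × 30% = 4.5% of Vantage Pharma AG.
Direct interest in Vantage Pharma AG: 6%.
Aggregating (R1): 14.4% + 4.5% + 6% = 24.9%.

24.9%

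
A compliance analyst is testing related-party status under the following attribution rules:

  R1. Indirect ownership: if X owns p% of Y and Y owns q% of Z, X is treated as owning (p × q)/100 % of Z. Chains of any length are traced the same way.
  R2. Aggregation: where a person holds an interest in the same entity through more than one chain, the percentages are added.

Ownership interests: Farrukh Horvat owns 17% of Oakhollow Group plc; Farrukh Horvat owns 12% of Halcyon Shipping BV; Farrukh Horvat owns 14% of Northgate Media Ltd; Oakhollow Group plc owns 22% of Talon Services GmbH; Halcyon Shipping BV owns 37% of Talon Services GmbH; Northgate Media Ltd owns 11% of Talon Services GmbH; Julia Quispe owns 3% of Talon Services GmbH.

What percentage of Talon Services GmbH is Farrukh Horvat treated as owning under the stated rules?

9.72%

Chain via Halcyon Shipping BV (R1): 12% × 37% = 4.44% of Talon Services GmbH.
Chain via Oakhollow Group plc (R1): 17% × 22% = 3.74% of Talon Services GmbH.
Chain via Northgate Media Ltd (R1): 14% × 11% = 1.54% of Talon Services GmbH.
Aggregating (R2): 4.44% + 3.74% + 1.54% = 9.72%.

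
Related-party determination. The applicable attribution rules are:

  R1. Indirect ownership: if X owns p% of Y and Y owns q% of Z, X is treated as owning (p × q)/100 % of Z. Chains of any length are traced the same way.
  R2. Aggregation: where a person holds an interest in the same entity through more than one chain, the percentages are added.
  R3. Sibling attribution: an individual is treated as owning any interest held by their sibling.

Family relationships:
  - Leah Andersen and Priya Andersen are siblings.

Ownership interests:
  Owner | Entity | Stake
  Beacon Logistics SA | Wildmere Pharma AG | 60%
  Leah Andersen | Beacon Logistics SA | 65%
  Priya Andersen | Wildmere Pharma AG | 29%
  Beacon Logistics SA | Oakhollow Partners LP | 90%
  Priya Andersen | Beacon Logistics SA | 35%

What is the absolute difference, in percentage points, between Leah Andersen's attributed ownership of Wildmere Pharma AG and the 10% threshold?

79

By sibling attribution (R3), Leah Andersen is treated as also owning Priya Andersen's interest in Beacon Logistics SA, giving 65% + 35% = 100%.
By sibling attribution (R3), Leah Andersen is treated as owning Priya Andersen's 29% interest in Wildmere Pharma AG.
Chain via Beacon Logistics SA (R1): 100% × 60% = 60% of Wildmere Pharma AG.
Direct interest in Wildmere Pharma AG: 29%.
Aggregating (R2): 60% + 29% = 89%.
89% exceeds the 10% threshold by 79 percentage points.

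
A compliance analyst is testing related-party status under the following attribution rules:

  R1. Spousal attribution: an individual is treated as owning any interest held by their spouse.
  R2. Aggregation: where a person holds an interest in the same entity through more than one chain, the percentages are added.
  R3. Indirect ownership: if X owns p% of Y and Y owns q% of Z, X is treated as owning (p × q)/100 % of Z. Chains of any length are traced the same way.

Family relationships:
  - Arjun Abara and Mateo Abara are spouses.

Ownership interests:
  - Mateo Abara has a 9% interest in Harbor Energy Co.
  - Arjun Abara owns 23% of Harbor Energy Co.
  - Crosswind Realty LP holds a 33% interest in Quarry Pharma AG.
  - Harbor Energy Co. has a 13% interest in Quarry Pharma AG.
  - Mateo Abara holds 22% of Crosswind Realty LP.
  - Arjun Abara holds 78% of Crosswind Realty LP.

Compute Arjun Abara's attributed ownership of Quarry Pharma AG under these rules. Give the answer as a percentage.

By spousal attribution (R1), Arjun Abara is treated as also owning Mateo Abara's interest in Crosswind Realty LP, giving 78% + 22% = 100%.
By spousal attribution (R1), Arjun Abara is treated as also owning Mateo Abara's interest in Harbor Energy Co, giving 23% + 9% = 32%.
Chain via Crosswind Realty LP (R3): 100% × 33% = 33% of Quarry Pharma AG.
Chain via Harbor Energy Co. (R3): 32% × 13% = 4.16% of Quarry Pharma AG.
Aggregating (R2): 33% + 4.16% = 37.16%.

37.16%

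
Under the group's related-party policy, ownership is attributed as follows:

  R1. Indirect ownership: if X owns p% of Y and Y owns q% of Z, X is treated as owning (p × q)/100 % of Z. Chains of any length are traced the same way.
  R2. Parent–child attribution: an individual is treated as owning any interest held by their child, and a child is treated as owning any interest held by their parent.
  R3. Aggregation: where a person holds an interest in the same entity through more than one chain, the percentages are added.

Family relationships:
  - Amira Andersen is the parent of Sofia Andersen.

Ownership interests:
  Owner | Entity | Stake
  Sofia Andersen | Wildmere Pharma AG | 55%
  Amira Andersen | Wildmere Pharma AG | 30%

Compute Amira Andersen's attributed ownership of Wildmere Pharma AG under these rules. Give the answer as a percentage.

85%

By parent–child attribution (R2), Amira Andersen is treated as also owning Sofia Andersen's interest in Wildmere Pharma AG, giving 30% + 55% = 85%.
Direct interest in Wildmere Pharma AG: 85%.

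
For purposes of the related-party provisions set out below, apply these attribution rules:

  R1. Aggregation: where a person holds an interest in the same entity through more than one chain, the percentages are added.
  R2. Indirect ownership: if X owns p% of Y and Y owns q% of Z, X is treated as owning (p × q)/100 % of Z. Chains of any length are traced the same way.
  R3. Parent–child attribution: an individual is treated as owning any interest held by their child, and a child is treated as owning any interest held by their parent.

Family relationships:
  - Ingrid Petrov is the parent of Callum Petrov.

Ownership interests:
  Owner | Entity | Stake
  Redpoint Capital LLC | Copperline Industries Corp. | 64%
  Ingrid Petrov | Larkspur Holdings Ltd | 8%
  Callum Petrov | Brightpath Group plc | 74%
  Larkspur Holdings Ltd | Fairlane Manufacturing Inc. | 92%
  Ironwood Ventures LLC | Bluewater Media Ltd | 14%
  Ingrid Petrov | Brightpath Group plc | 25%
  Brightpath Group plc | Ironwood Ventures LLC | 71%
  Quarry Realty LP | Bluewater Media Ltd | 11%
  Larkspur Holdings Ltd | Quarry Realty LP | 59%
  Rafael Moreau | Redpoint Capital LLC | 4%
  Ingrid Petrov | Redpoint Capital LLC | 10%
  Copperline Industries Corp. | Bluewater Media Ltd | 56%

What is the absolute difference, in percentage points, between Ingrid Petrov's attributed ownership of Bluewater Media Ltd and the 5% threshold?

8.9438

By parent–child attribution (R3), Ingrid Petrov is treated as also owning Callum Petrov's interest in Brightpath Group plc, giving 25% + 74% = 99%.
Chain via Larkspur Holdings Ltd → Quarry Realty LP (R2): 8% × 59% × 11% = 0.5192% of Bluewater Media Ltd.
Chain via Brightpath Group plc → Ironwood Ventures LLC (R2): 99% × 71% × 14% = 9.8406% of Bluewater Media Ltd.
Chain via Redpoint Capital LLC → Copperline Industries Corp. (R2): 10% × 64% × 56% = 3.584% of Bluewater Media Ltd.
Aggregating (R1): 0.5192% + 9.8406% + 3.584% = 13.9438%.
13.9438% exceeds the 5% threshold by 8.9438 percentage points.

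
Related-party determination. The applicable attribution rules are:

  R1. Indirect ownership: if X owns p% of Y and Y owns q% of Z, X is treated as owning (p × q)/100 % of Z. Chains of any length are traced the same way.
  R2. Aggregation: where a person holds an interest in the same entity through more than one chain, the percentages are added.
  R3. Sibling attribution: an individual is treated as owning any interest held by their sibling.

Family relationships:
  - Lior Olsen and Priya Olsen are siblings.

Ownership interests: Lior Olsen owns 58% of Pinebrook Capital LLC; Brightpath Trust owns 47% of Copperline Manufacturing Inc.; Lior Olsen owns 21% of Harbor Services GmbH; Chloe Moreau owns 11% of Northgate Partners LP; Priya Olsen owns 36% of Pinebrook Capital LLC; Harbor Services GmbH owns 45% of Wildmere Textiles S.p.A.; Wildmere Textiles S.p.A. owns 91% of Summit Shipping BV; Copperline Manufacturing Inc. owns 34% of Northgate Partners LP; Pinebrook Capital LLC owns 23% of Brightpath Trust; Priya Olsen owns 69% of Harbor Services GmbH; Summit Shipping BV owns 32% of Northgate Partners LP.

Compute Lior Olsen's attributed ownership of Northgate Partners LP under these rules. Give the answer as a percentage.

15.248476%

By sibling attribution (R3), Lior Olsen is treated as also owning Priya Olsen's interest in Harbor Services GmbH, giving 21% + 69% = 90%.
By sibling attribution (R3), Lior Olsen is treated as also owning Priya Olsen's interest in Pinebrook Capital LLC, giving 58% + 36% = 94%.
Chain via Harbor Services GmbH → Wildmere Textiles S.p.A. → Summit Shipping BV (R1): 90% × 45% × 91% × 32% = 11.7936% of Northgate Partners LP.
Chain via Pinebrook Capital LLC → Brightpath Trust → Copperline Manufacturing Inc. (R1): 94% × 23% × 47% × 34% = 3.454876% of Northgate Partners LP.
Aggregating (R2): 11.7936% + 3.454876% = 15.248476%.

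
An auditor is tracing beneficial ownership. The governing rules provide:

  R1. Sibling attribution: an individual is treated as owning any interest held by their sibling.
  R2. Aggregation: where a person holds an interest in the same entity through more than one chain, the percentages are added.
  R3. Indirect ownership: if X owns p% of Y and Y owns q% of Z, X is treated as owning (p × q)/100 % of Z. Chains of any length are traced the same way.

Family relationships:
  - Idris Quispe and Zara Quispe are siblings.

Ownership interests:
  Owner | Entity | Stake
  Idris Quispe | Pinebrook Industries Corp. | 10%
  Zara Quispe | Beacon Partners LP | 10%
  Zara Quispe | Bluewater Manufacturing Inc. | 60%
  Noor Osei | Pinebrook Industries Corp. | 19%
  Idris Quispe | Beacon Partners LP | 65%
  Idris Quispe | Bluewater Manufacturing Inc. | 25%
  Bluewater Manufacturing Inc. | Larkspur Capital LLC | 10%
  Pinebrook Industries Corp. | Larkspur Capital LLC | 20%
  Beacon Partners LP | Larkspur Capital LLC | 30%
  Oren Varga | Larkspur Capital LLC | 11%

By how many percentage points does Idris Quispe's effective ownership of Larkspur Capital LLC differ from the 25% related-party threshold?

By sibling attribution (R1), Idris Quispe is treated as also owning Zara Quispe's interest in Bluewater Manufacturing Inc, giving 25% + 60% = 85%.
By sibling attribution (R1), Idris Quispe is treated as also owning Zara Quispe's interest in Beacon Partners LP, giving 65% + 10% = 75%.
Chain via Bluewater Manufacturing Inc. (R3): 85% × 10% = 8.5% of Larkspur Capital LLC.
Chain via Pinebrook Industries Corp. (R3): 10% × 20% = 2% of Larkspur Capital LLC.
Chain via Beacon Partners LP (R3): 75% × 30% = 22.5% of Larkspur Capital LLC.
Aggregating (R2): 8.5% + 2% + 22.5% = 33%.
33% exceeds the 25% threshold by 8 percentage points.

8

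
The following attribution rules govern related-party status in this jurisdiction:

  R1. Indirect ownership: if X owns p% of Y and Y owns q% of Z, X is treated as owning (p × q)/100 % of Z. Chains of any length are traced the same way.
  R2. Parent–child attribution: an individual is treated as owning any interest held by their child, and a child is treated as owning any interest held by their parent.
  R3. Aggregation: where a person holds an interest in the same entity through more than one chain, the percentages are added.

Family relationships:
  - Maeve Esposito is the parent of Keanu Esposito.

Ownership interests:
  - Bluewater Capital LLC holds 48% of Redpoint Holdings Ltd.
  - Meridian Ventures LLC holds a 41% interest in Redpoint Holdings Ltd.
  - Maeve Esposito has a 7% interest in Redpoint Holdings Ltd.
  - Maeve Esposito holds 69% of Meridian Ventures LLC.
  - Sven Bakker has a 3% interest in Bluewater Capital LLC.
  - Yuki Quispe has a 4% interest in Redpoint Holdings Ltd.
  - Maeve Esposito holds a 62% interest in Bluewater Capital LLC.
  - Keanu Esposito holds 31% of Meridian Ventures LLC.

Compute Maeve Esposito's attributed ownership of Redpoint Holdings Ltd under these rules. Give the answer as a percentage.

77.76%

By parent–child attribution (R2), Maeve Esposito is treated as also owning Keanu Esposito's interest in Meridian Ventures LLC, giving 69% + 31% = 100%.
Chain via Meridian Ventures LLC (R1): 100% × 41% = 41% of Redpoint Holdings Ltd.
Chain via Bluewater Capital LLC (R1): 62% × 48% = 29.76% of Redpoint Holdings Ltd.
Direct interest in Redpoint Holdings Ltd: 7%.
Aggregating (R3): 41% + 29.76% + 7% = 77.76%.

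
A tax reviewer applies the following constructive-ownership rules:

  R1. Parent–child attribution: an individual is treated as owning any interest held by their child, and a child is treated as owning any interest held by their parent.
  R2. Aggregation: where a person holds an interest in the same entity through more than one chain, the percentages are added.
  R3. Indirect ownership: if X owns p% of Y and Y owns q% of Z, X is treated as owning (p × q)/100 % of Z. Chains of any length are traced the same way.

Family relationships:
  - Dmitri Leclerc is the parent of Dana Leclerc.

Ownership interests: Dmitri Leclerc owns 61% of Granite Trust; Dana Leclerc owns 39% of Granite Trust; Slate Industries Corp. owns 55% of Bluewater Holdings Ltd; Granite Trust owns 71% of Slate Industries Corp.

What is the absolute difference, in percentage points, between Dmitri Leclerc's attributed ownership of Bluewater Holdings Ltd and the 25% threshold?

14.05

By parent–child attribution (R1), Dmitri Leclerc is treated as also owning Dana Leclerc's interest in Granite Trust, giving 61% + 39% = 100%.
Chain via Granite Trust → Slate Industries Corp. (R3): 100% × 71% × 55% = 39.05% of Bluewater Holdings Ltd.
39.05% exceeds the 25% threshold by 14.05 percentage points.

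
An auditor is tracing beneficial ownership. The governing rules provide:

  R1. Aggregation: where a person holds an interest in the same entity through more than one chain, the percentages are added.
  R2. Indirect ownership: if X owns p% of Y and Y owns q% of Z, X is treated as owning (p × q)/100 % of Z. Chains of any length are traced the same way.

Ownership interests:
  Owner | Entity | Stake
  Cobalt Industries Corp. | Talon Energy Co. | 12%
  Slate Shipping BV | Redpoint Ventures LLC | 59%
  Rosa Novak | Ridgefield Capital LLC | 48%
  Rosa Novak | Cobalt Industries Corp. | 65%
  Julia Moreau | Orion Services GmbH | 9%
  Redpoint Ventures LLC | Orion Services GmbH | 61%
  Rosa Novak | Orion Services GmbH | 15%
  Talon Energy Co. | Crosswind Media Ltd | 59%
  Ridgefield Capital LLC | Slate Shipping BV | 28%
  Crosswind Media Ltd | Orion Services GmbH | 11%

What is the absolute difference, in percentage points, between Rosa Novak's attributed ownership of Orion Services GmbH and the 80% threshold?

Chain via Cobalt Industries Corp. → Talon Energy Co. → Crosswind Media Ltd (R2): 65% × 12% × 59% × 11% = 0.50622% of Orion Services GmbH.
Chain via Ridgefield Capital LLC → Slate Shipping BV → Redpoint Ventures LLC (R2): 48% × 28% × 59% × 61% = 4.837056% of Orion Services GmbH.
Direct interest in Orion Services GmbH: 15%.
Aggregating (R1): 0.50622% + 4.837056% + 15% = 20.343276%.
20.343276% falls short of the 80% threshold by 59.656724 percentage points.

59.656724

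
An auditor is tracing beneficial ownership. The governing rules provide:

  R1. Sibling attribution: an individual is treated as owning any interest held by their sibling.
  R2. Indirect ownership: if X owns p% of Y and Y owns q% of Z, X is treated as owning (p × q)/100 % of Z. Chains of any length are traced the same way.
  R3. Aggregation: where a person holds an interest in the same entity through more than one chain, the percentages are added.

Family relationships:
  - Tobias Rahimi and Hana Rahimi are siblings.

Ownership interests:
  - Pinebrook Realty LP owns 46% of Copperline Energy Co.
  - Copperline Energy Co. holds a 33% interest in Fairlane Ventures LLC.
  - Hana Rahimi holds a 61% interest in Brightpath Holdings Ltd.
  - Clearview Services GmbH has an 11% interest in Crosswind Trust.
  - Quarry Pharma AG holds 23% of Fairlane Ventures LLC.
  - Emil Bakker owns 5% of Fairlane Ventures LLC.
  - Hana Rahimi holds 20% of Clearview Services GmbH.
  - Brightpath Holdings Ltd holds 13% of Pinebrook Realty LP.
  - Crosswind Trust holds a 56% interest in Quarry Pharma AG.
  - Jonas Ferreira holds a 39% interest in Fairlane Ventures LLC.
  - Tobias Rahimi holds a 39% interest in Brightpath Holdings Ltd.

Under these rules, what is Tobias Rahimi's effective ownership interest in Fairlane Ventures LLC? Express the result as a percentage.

2.25676%

By sibling attribution (R1), Tobias Rahimi is treated as also owning Hana Rahimi's interest in Brightpath Holdings Ltd, giving 39% + 61% = 100%.
By sibling attribution (R1), Tobias Rahimi is treated as owning Hana Rahimi's 20% interest in Clearview Services GmbH.
Chain via Brightpath Holdings Ltd → Pinebrook Realty LP → Copperline Energy Co. (R2): 100% × 13% × 46% × 33% = 1.9734% of Fairlane Ventures LLC.
Chain via Clearview Services GmbH → Crosswind Trust → Quarry Pharma AG (R2): 20% × 11% × 56% × 23% = 0.28336% of Fairlane Ventures LLC.
Aggregating (R3): 1.9734% + 0.28336% = 2.25676%.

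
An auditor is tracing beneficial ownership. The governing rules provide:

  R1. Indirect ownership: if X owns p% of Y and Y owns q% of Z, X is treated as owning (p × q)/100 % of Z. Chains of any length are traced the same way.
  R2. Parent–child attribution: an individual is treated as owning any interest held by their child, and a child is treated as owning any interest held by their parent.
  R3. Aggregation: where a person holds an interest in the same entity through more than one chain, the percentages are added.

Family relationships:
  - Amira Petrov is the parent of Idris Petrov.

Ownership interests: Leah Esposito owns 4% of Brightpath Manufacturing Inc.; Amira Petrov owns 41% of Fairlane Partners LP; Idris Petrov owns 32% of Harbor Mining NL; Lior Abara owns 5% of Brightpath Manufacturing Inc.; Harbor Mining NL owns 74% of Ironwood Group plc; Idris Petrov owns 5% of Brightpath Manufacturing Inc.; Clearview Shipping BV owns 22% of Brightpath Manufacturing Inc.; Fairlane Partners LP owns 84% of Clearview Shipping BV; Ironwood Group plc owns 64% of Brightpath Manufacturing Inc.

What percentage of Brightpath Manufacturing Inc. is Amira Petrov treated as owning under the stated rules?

By parent–child attribution (R2), Amira Petrov is treated as owning Idris Petrov's 32% interest in Harbor Mining NL.
By parent–child attribution (R2), Amira Petrov is treated as owning Idris Petrov's 5% interest in Brightpath Manufacturing Inc.
Chain via Fairlane Partners LP → Clearview Shipping BV (R1): 41% × 84% × 22% = 7.5768% of Brightpath Manufacturing Inc.
Chain via Harbor Mining NL → Ironwood Group plc (R1): 32% × 74% × 64% = 15.1552% of Brightpath Manufacturing Inc.
Direct interest in Brightpath Manufacturing Inc: 5%.
Aggregating (R3): 7.5768% + 15.1552% + 5% = 27.732%.

27.732%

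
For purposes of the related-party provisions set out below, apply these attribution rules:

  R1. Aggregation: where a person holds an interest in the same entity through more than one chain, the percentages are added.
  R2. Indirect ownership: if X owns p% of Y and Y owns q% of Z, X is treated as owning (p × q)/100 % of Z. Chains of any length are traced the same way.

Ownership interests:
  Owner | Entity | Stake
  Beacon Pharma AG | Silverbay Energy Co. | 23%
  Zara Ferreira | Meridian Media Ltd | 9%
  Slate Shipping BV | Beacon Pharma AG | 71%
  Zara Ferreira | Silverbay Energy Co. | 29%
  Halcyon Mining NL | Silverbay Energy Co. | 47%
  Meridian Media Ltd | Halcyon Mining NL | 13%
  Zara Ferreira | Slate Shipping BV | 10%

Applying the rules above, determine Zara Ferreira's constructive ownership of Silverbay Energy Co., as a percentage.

Chain via Meridian Media Ltd → Halcyon Mining NL (R2): 9% × 13% × 47% = 0.5499% of Silverbay Energy Co.
Chain via Slate Shipping BV → Beacon Pharma AG (R2): 10% × 71% × 23% = 1.633% of Silverbay Energy Co.
Direct interest in Silverbay Energy Co: 29%.
Aggregating (R1): 0.5499% + 1.633% + 29% = 31.1829%.

31.1829%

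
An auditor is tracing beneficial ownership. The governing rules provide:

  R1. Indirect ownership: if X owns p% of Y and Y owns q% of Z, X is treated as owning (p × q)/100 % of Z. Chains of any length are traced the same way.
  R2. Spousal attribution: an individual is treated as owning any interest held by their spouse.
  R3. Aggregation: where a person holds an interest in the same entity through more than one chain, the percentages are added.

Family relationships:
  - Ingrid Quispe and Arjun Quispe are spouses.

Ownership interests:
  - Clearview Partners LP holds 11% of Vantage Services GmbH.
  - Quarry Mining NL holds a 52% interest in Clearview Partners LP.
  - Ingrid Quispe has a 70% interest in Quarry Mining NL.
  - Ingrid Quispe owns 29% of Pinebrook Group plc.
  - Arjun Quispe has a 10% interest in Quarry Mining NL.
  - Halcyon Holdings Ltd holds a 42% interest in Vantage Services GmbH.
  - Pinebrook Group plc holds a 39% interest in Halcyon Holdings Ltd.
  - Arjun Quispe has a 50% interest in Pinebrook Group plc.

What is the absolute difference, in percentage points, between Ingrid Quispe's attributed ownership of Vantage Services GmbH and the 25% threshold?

By spousal attribution (R2), Ingrid Quispe is treated as also owning Arjun Quispe's interest in Pinebrook Group plc, giving 29% + 50% = 79%.
By spousal attribution (R2), Ingrid Quispe is treated as also owning Arjun Quispe's interest in Quarry Mining NL, giving 70% + 10% = 80%.
Chain via Pinebrook Group plc → Halcyon Holdings Ltd (R1): 79% × 39% × 42% = 12.9402% of Vantage Services GmbH.
Chain via Quarry Mining NL → Clearview Partners LP (R1): 80% × 52% × 11% = 4.576% of Vantage Services GmbH.
Aggregating (R3): 12.9402% + 4.576% = 17.5162%.
17.5162% falls short of the 25% threshold by 7.4838 percentage points.

7.4838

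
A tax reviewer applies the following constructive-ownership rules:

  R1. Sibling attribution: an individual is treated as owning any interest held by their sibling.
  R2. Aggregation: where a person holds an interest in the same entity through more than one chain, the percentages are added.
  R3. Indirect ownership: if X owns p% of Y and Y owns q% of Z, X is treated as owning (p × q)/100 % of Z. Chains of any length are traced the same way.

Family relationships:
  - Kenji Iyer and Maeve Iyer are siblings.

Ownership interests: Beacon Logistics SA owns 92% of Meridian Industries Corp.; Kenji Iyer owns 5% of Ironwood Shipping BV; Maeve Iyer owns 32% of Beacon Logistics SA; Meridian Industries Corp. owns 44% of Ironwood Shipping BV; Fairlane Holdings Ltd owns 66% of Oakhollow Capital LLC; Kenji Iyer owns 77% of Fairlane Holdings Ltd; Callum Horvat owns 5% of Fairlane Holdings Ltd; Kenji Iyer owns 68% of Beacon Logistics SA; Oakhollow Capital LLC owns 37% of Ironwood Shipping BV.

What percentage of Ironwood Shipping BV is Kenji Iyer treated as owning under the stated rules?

By sibling attribution (R1), Kenji Iyer is treated as also owning Maeve Iyer's interest in Beacon Logistics SA, giving 68% + 32% = 100%.
Chain via Beacon Logistics SA → Meridian Industries Corp. (R3): 100% × 92% × 44% = 40.48% of Ironwood Shipping BV.
Chain via Fairlane Holdings Ltd → Oakhollow Capital LLC (R3): 77% × 66% × 37% = 18.8034% of Ironwood Shipping BV.
Direct interest in Ironwood Shipping BV: 5%.
Aggregating (R2): 40.48% + 18.8034% + 5% = 64.2834%.

64.2834%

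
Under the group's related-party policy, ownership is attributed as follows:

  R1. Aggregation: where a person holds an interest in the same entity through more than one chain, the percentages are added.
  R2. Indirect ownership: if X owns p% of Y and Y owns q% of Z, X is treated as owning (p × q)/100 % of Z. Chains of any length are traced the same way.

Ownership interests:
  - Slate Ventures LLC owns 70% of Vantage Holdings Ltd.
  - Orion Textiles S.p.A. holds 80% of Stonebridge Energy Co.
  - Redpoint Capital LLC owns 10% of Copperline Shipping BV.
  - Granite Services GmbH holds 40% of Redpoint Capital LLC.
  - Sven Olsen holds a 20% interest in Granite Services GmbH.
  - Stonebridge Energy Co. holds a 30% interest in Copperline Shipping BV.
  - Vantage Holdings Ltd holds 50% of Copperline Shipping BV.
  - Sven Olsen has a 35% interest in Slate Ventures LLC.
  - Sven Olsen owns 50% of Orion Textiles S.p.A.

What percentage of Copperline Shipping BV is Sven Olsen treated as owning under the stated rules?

25.05%

Chain via Orion Textiles S.p.A. → Stonebridge Energy Co. (R2): 50% × 80% × 30% = 12% of Copperline Shipping BV.
Chain via Slate Ventures LLC → Vantage Holdings Ltd (R2): 35% × 70% × 50% = 12.25% of Copperline Shipping BV.
Chain via Granite Services GmbH → Redpoint Capital LLC (R2): 20% × 40% × 10% = 0.8% of Copperline Shipping BV.
Aggregating (R1): 12% + 12.25% + 0.8% = 25.05%.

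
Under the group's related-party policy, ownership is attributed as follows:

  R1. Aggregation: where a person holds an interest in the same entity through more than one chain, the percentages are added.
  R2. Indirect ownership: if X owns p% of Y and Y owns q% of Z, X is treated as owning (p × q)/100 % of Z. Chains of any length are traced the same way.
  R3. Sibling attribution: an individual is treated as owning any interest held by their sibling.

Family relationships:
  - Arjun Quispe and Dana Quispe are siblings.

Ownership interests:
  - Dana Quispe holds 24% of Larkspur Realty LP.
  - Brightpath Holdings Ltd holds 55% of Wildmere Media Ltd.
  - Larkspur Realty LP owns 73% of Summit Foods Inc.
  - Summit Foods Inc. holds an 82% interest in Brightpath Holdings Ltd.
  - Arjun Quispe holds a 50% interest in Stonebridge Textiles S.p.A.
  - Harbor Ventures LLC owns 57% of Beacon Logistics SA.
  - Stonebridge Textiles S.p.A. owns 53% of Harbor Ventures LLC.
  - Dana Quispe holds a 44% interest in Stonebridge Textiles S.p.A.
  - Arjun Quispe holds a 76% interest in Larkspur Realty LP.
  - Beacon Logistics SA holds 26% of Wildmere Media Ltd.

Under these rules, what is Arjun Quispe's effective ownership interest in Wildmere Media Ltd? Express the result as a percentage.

By sibling attribution (R3), Arjun Quispe is treated as also owning Dana Quispe's interest in Larkspur Realty LP, giving 76% + 24% = 100%.
By sibling attribution (R3), Arjun Quispe is treated as also owning Dana Quispe's interest in Stonebridge Textiles S.p.A, giving 50% + 44% = 94%.
Chain via Larkspur Realty LP → Summit Foods Inc. → Brightpath Holdings Ltd (R2): 100% × 73% × 82% × 55% = 32.923% of Wildmere Media Ltd.
Chain via Stonebridge Textiles S.p.A. → Harbor Ventures LLC → Beacon Logistics SA (R2): 94% × 53% × 57% × 26% = 7.383324% of Wildmere Media Ltd.
Aggregating (R1): 32.923% + 7.383324% = 40.306324%.

40.306324%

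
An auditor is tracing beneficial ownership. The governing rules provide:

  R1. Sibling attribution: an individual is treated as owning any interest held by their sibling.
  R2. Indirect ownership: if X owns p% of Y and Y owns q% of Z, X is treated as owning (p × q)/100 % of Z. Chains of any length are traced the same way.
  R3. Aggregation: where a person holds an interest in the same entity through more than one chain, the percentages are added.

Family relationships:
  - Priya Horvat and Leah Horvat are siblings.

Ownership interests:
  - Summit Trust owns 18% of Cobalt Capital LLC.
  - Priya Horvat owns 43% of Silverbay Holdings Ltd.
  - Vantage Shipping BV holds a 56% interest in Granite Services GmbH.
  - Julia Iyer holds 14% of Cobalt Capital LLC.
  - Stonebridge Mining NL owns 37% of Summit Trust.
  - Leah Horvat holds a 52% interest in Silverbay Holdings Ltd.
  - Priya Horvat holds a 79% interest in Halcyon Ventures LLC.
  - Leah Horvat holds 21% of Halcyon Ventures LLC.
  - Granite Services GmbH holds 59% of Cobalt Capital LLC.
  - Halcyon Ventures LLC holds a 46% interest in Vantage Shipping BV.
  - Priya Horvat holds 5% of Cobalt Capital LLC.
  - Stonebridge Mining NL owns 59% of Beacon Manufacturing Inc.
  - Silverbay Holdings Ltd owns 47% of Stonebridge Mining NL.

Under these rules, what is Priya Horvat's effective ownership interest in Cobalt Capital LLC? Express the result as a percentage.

23.17209%

By sibling attribution (R1), Priya Horvat is treated as also owning Leah Horvat's interest in Silverbay Holdings Ltd, giving 43% + 52% = 95%.
By sibling attribution (R1), Priya Horvat is treated as also owning Leah Horvat's interest in Halcyon Ventures LLC, giving 79% + 21% = 100%.
Chain via Silverbay Holdings Ltd → Stonebridge Mining NL → Summit Trust (R2): 95% × 47% × 37% × 18% = 2.97369% of Cobalt Capital LLC.
Chain via Halcyon Ventures LLC → Vantage Shipping BV → Granite Services GmbH (R2): 100% × 46% × 56% × 59% = 15.1984% of Cobalt Capital LLC.
Direct interest in Cobalt Capital LLC: 5%.
Aggregating (R3): 2.97369% + 15.1984% + 5% = 23.17209%.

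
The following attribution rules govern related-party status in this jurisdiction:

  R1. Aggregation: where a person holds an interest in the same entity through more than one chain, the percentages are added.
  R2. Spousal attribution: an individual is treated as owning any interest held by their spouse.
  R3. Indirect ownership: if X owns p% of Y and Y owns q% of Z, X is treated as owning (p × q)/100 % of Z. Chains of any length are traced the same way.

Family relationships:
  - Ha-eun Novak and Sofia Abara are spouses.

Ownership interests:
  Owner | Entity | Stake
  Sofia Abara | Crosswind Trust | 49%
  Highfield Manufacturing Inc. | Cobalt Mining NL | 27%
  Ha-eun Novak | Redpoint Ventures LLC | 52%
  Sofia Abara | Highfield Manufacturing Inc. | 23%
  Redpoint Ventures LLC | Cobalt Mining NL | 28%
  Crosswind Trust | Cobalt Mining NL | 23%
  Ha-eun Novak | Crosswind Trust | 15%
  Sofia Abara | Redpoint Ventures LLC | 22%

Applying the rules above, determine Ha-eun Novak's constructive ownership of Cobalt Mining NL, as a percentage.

41.65%

By spousal attribution (R2), Ha-eun Novak is treated as also owning Sofia Abara's interest in Crosswind Trust, giving 15% + 49% = 64%.
By spousal attribution (R2), Ha-eun Novak is treated as also owning Sofia Abara's interest in Redpoint Ventures LLC, giving 52% + 22% = 74%.
By spousal attribution (R2), Ha-eun Novak is treated as owning Sofia Abara's 23% interest in Highfield Manufacturing Inc.
Chain via Crosswind Trust (R3): 64% × 23% = 14.72% of Cobalt Mining NL.
Chain via Redpoint Ventures LLC (R3): 74% × 28% = 20.72% of Cobalt Mining NL.
Chain via Highfield Manufacturing Inc. (R3): 23% × 27% = 6.21% of Cobalt Mining NL.
Aggregating (R1): 14.72% + 20.72% + 6.21% = 41.65%.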